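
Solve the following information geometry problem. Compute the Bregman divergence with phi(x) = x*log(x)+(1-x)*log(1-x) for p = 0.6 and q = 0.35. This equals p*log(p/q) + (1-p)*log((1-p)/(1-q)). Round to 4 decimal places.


Bregman divergence with negative entropy generator:
D = p*log(p/q) + (1-p)*log((1-p)/(1-q)).
p = 0.6, q = 0.35.
p*log(p/q) = 0.6*log(0.6/0.35) = 0.323398.
(1-p)*log((1-p)/(1-q)) = 0.4*log(0.4/0.65) = -0.194203.
D = 0.323398 + -0.194203 = 0.1292

0.1292


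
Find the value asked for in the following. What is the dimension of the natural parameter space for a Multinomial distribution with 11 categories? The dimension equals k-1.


Exponential family dimension calculation:
For Multinomial with k=11 categories, dim = k-1 = 10.

10


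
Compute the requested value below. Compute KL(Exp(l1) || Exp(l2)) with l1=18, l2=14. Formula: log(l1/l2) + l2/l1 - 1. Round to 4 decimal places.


KL divergence for exponential family:
KL = log(l1/l2) + l2/l1 - 1.
log(18/14) = 0.251314.
14/18 = 0.777778.
KL = 0.251314 + 0.777778 - 1 = 0.0291

0.0291


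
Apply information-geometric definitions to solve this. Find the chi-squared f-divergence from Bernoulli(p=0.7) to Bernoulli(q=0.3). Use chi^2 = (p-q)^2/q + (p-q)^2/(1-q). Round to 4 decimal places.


Chi-squared divergence between Bernoulli distributions:
chi^2 = (p-q)^2/q + (p-q)^2/(1-q).
p = 0.7, q = 0.3, p-q = 0.4.
(p-q)^2 = 0.16.
term1 = 0.16/0.3 = 0.533333.
term2 = 0.16/0.7 = 0.228571.
chi^2 = 0.533333 + 0.228571 = 0.7619

0.7619


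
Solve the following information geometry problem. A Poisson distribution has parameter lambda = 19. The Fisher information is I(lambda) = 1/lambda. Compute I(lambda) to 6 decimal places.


Fisher information for Poisson: I(lambda) = 1/lambda.
lambda = 19.
I(lambda) = 1/19 = 0.052632

0.052632


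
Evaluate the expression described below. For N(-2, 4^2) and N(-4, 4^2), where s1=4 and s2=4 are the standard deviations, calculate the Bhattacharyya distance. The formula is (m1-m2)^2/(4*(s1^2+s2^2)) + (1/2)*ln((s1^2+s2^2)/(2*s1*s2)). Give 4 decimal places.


Bhattacharyya distance between two Gaussians:
DB = (m1-m2)^2/(4*(s1^2+s2^2)) + (1/2)*ln((s1^2+s2^2)/(2*s1*s2)).
(m1-m2)^2 = (2)^2 = 4.
s1^2+s2^2 = 16 + 16 = 32.
term1 = 4/128 = 0.03125.
term2 = 0.5*ln(32/32.0) = 0.0.
DB = 0.03125 + 0.0 = 0.0313

0.0313


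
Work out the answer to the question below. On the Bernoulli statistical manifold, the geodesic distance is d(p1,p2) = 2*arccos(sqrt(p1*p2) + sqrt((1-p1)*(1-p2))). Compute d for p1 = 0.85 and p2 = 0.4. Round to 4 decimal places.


Geodesic distance on Bernoulli manifold:
d(p1,p2) = 2*arccos(sqrt(p1*p2) + sqrt((1-p1)*(1-p2))).
sqrt(p1*p2) = sqrt(0.85*0.4) = 0.583095.
sqrt((1-p1)*(1-p2)) = sqrt(0.15*0.6) = 0.3.
arg = 0.583095 + 0.3 = 0.883095.
d = 2*arccos(0.883095) = 0.9768

0.9768


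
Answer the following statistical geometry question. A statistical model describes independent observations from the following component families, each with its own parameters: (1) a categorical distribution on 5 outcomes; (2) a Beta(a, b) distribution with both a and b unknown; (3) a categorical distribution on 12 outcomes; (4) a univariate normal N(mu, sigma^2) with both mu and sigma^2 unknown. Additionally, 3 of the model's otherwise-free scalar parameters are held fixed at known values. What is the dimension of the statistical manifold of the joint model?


The dimension of a statistical manifold equals the number of free
(independent) real parameters of the model. For a product of independent
blocks the parameter counts add.
- categorical on 5 outcomes (probabilities sum to 1): 5-1 = 4.
- Beta (a, b): 2.
- categorical on 12 outcomes (probabilities sum to 1): 12-1 = 11.
- normal (mu, sigma^2): 2.
Total = 4 + 2 + 11 + 2 = 19.
3 parameter(s) fixed at known values: 19 - 3 = 16.
Dimension = 16

16


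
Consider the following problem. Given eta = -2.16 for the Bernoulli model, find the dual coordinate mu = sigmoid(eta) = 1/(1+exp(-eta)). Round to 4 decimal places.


Dual coordinate (expectation parameter) for Bernoulli:
mu = 1/(1+exp(-eta)).
eta = -2.16.
exp(-eta) = exp(2.16) = 8.671138.
mu = 1/(1+8.671138) = 0.1034

0.1034


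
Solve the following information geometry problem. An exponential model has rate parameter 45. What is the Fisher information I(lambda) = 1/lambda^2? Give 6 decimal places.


Fisher information for exponential: I(lambda) = 1/lambda^2.
lambda = 45, lambda^2 = 2025.
I = 1/2025 = 0.000494

0.000494


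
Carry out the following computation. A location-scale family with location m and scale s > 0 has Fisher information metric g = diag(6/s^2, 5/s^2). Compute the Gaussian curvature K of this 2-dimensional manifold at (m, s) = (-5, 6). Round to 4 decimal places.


The metric has the form g = (A dm^2 + B ds^2)/s^2 with A = 6, B = 5.
Substitute u = sqrt(A/B)*m: g = B*(du^2 + ds^2)/s^2, i.e. B times the
Poincare upper half-plane metric, which has constant Gaussian curvature -1.
Scaling a 2D metric by a constant c divides the Gaussian curvature by c,
so K = -1/B = -1/(5) = -0.2000 everywhere (the point (m, s) = (-5, 6) is irrelevant:
the curvature is constant).
The requested Gaussian curvature is K = -0.2000.

-0.2000


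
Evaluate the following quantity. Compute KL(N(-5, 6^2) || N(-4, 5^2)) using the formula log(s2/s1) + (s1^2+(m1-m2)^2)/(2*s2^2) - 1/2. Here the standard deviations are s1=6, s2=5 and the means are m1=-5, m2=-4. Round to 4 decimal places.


KL divergence between normal distributions:
KL = log(s2/s1) + (s1^2 + (m1-m2)^2)/(2*s2^2) - 1/2.
log(5/6) = -0.182322.
(6^2 + (-5--4)^2)/(2*5^2) = (36 + 1)/50 = 0.74.
KL = -0.182322 + 0.74 - 0.5 = 0.0577

0.0577


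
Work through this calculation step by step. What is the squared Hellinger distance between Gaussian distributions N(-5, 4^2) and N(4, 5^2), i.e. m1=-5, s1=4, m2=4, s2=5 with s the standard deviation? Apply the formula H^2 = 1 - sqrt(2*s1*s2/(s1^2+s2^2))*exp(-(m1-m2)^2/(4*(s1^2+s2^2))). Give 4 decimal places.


Squared Hellinger distance for Gaussians:
H^2 = 1 - sqrt(2*s1*s2/(s1^2+s2^2)) * exp(-(m1-m2)^2/(4*(s1^2+s2^2))).
s1^2 = 16, s2^2 = 25, s1^2+s2^2 = 41.
sqrt(2*4*5/(41)) = 0.98773.
(m1-m2)^2 = (-9)^2 = 81.
exp(-81/(4*41)) = exp(-0.493902) = 0.61024.
H^2 = 1 - 0.98773*0.61024 = 0.3972

0.3972


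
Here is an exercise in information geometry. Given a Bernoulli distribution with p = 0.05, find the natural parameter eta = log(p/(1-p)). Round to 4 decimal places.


Natural parameter for Bernoulli: eta = log(p/(1-p)).
p = 0.05, 1-p = 0.95.
p/(1-p) = 0.052632.
eta = log(0.052632) = -2.9444

-2.9444


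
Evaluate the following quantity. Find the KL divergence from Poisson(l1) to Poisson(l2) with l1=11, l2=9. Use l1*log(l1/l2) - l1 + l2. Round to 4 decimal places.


KL divergence for Poisson:
KL = l1*log(l1/l2) - l1 + l2.
l1 = 11, l2 = 9.
log(11/9) = 0.200671.
l1*log(l1/l2) = 11 * 0.200671 = 2.207378.
KL = 2.207378 - 11 + 9 = 0.2074

0.2074


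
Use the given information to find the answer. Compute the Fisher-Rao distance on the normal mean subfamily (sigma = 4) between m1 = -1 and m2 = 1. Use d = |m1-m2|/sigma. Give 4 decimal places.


On the fixed-variance normal subfamily, geodesic distance = |m1-m2|/sigma.
|-1 - 1| = 2.
sigma = 4.
d = 2/4 = 0.5000

0.5000


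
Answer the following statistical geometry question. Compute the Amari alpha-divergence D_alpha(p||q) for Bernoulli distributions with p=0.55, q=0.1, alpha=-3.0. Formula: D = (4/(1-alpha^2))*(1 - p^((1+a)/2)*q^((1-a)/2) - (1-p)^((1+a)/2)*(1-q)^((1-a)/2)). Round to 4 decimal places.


Amari alpha-divergence:
D = (4/(1-alpha^2))*(1 - p^((1+a)/2)*q^((1-a)/2) - (1-p)^((1+a)/2)*(1-q)^((1-a)/2)).
alpha = -3.0, p = 0.55, q = 0.1.
e1 = (1+alpha)/2 = -1.0, e2 = (1-alpha)/2 = 2.0.
t1 = p^e1 * q^e2 = 0.55^-1.0 * 0.1^2.0 = 0.018182.
t2 = (1-p)^e1 * (1-q)^e2 = 0.45^-1.0 * 0.9^2.0 = 1.8.
4/(1-alpha^2) = -0.5.
D = -0.5*(1 - 0.018182 - 1.8) = 0.4091

0.4091


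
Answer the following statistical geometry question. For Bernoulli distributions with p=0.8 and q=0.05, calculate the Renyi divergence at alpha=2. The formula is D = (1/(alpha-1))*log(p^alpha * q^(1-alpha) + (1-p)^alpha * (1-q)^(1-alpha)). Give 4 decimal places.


Renyi divergence of order alpha between Bernoulli distributions:
D = (1/(alpha-1))*log(p^alpha * q^(1-alpha) + (1-p)^alpha * (1-q)^(1-alpha)).
alpha = 2, p = 0.8, q = 0.05.
p^alpha * q^(1-alpha) = 0.8^2 * 0.05^-1 = 12.8.
(1-p)^alpha * (1-q)^(1-alpha) = 0.2^2 * 0.95^-1 = 0.042105.
sum = 12.8 + 0.042105 = 12.842105.
D = (1/1)*log(12.842105) = 2.5527

2.5527


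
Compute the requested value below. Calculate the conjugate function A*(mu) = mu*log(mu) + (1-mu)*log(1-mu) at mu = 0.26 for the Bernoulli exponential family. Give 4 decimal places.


Legendre transform for Bernoulli:
A*(mu) = mu*log(mu) + (1-mu)*log(1-mu).
mu = 0.26, 1-mu = 0.74.
mu*log(mu) = 0.26*log(0.26) = -0.350239.
(1-mu)*log(1-mu) = 0.74*log(0.74) = -0.222818.
A* = -0.350239 + -0.222818 = -0.5731

-0.5731


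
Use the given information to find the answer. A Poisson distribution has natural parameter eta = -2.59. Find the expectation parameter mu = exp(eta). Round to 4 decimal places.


Expectation parameter for Poisson exponential family:
mu = exp(eta).
eta = -2.59.
mu = exp(-2.59) = 0.0750

0.0750


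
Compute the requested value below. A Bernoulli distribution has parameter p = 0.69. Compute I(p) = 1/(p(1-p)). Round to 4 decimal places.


For Bernoulli(p), Fisher information is I(p) = 1/(p*(1-p)).
p = 0.69, 1-p = 0.31.
p*(1-p) = 0.2139.
I(p) = 1/0.2139 = 4.6751

4.6751


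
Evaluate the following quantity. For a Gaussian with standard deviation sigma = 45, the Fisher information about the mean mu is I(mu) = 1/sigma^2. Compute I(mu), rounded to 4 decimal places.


The Fisher information for the mean of a normal distribution is I(mu) = 1/sigma^2.
sigma = 45, so sigma^2 = 2025.
I(mu) = 1/2025 = 0.0005

0.0005


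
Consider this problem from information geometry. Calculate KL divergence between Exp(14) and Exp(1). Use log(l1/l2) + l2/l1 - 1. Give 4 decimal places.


KL divergence for exponential family:
KL = log(l1/l2) + l2/l1 - 1.
log(14/1) = 2.639057.
1/14 = 0.071429.
KL = 2.639057 + 0.071429 - 1 = 1.7105

1.7105


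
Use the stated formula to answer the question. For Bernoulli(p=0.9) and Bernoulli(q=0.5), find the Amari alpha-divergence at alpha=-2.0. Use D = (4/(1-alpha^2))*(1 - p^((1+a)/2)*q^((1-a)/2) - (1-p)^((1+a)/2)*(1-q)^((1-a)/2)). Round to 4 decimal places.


Amari alpha-divergence:
D = (4/(1-alpha^2))*(1 - p^((1+a)/2)*q^((1-a)/2) - (1-p)^((1+a)/2)*(1-q)^((1-a)/2)).
alpha = -2.0, p = 0.9, q = 0.5.
e1 = (1+alpha)/2 = -0.5, e2 = (1-alpha)/2 = 1.5.
t1 = p^e1 * q^e2 = 0.9^-0.5 * 0.5^1.5 = 0.372678.
t2 = (1-p)^e1 * (1-q)^e2 = 0.1^-0.5 * 0.5^1.5 = 1.118034.
4/(1-alpha^2) = -1.333333.
D = -1.333333*(1 - 0.372678 - 1.118034) = 0.6543

0.6543


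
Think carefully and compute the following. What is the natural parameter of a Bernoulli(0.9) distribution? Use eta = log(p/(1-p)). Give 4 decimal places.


Natural parameter for Bernoulli: eta = log(p/(1-p)).
p = 0.9, 1-p = 0.1.
p/(1-p) = 9.0.
eta = log(9.0) = 2.1972

2.1972


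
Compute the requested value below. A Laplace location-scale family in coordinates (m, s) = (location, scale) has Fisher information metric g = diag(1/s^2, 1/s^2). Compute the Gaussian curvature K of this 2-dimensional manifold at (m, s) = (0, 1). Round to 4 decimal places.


The metric has the form g = (A dm^2 + B ds^2)/s^2 with A = 1, B = 1.
Substitute u = sqrt(A/B)*m: g = B*(du^2 + ds^2)/s^2, i.e. B times the
Poincare upper half-plane metric, which has constant Gaussian curvature -1.
Scaling a 2D metric by a constant c divides the Gaussian curvature by c,
so K = -1/B = -1/(1) = -1.0000 everywhere (the point (m, s) = (0, 1) is irrelevant:
the curvature is constant).
The requested Gaussian curvature is K = -1.0000.

-1.0000


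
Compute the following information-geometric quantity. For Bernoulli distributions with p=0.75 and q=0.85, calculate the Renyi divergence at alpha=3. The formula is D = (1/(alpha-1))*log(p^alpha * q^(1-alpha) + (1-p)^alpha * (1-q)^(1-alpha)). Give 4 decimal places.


Renyi divergence of order alpha between Bernoulli distributions:
D = (1/(alpha-1))*log(p^alpha * q^(1-alpha) + (1-p)^alpha * (1-q)^(1-alpha)).
alpha = 3, p = 0.75, q = 0.85.
p^alpha * q^(1-alpha) = 0.75^3 * 0.85^-2 = 0.58391.
(1-p)^alpha * (1-q)^(1-alpha) = 0.25^3 * 0.15^-2 = 0.694444.
sum = 0.58391 + 0.694444 = 1.278354.
D = (1/2)*log(1.278354) = 0.1228

0.1228


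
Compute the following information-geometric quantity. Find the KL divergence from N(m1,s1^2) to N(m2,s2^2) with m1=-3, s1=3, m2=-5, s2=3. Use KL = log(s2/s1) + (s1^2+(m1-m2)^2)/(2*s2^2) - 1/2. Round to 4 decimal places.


KL divergence between normal distributions:
KL = log(s2/s1) + (s1^2 + (m1-m2)^2)/(2*s2^2) - 1/2.
log(3/3) = 0.0.
(3^2 + (-3--5)^2)/(2*3^2) = (9 + 4)/18 = 0.722222.
KL = 0.0 + 0.722222 - 0.5 = 0.2222

0.2222


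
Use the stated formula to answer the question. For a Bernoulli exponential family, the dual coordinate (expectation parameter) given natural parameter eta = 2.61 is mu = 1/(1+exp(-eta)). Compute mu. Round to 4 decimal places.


Dual coordinate (expectation parameter) for Bernoulli:
mu = 1/(1+exp(-eta)).
eta = 2.61.
exp(-eta) = exp(-2.61) = 0.073535.
mu = 1/(1+0.073535) = 0.9315

0.9315


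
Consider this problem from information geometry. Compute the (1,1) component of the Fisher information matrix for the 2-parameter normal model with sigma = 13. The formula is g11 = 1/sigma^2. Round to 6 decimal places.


For the 2-parameter normal family, the Fisher metric has:
  g11 = 1/sigma^2, g22 = 2/sigma^2.
sigma = 13, sigma^2 = 169.
g11 = 0.005917

0.005917


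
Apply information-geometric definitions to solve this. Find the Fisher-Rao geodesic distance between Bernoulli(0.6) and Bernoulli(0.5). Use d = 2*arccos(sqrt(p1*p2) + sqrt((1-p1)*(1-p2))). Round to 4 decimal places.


Geodesic distance on Bernoulli manifold:
d(p1,p2) = 2*arccos(sqrt(p1*p2) + sqrt((1-p1)*(1-p2))).
sqrt(p1*p2) = sqrt(0.6*0.5) = 0.547723.
sqrt((1-p1)*(1-p2)) = sqrt(0.4*0.5) = 0.447214.
arg = 0.547723 + 0.447214 = 0.994936.
d = 2*arccos(0.994936) = 0.2014

0.2014


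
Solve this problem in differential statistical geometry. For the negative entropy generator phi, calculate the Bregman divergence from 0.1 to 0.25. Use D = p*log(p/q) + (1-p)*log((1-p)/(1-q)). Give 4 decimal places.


Bregman divergence with negative entropy generator:
D = p*log(p/q) + (1-p)*log((1-p)/(1-q)).
p = 0.1, q = 0.25.
p*log(p/q) = 0.1*log(0.1/0.25) = -0.091629.
(1-p)*log((1-p)/(1-q)) = 0.9*log(0.9/0.75) = 0.164089.
D = -0.091629 + 0.164089 = 0.0725

0.0725


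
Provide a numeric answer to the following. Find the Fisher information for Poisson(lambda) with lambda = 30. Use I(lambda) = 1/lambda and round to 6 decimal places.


Fisher information for Poisson: I(lambda) = 1/lambda.
lambda = 30.
I(lambda) = 1/30 = 0.033333

0.033333


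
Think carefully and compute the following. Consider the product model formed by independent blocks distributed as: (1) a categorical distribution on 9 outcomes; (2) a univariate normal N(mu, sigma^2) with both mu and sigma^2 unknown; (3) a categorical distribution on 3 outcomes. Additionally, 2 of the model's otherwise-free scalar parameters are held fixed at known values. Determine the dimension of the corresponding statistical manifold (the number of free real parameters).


The dimension of a statistical manifold equals the number of free
(independent) real parameters of the model. For a product of independent
blocks the parameter counts add.
- categorical on 9 outcomes (probabilities sum to 1): 9-1 = 8.
- normal (mu, sigma^2): 2.
- categorical on 3 outcomes (probabilities sum to 1): 3-1 = 2.
Total = 8 + 2 + 2 = 12.
2 parameter(s) fixed at known values: 12 - 2 = 10.
Dimension = 10

10


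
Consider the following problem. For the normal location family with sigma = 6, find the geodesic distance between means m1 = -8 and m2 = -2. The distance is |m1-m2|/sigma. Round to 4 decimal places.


On the fixed-variance normal subfamily, geodesic distance = |m1-m2|/sigma.
|-8 - -2| = 6.
sigma = 6.
d = 6/6 = 1.0000

1.0000


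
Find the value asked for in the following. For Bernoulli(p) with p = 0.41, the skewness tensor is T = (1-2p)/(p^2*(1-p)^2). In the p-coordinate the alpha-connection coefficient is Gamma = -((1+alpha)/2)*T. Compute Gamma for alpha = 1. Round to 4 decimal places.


Skewness (Amari-Chentsov) tensor: T = (1-2p)/(p^2*(1-p)^2).
p = 0.41, 1-2p = 0.18, p^2 = 0.1681, (1-p)^2 = 0.3481.
T = 0.18/(0.1681 * 0.3481) = 3.076102.
In the p-coordinate, Gamma^(alpha) = Gamma^(0) - (alpha/2)*T with Gamma^(0) = (1/2)*g'(p) = -T/2,
so Gamma^(alpha) = -((1+alpha)/2)*T.
alpha = 1, -(1+alpha)/2 = -1.0.
Gamma = -1.0 * 3.076102 = -3.0761

-3.0761


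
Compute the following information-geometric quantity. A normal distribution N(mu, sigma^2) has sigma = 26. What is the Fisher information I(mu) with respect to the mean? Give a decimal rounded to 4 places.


The Fisher information for the mean of a normal distribution is I(mu) = 1/sigma^2.
sigma = 26, so sigma^2 = 676.
I(mu) = 1/676 = 0.0015

0.0015


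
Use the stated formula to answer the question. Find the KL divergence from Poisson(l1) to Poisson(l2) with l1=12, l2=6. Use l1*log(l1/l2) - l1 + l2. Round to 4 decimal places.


KL divergence for Poisson:
KL = l1*log(l1/l2) - l1 + l2.
l1 = 12, l2 = 6.
log(12/6) = 0.693147.
l1*log(l1/l2) = 12 * 0.693147 = 8.317766.
KL = 8.317766 - 12 + 6 = 2.3178

2.3178


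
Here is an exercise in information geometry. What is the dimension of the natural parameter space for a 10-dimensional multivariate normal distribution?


Exponential family dimension calculation:
For 10-dim MVN: mean has 10 params, covariance has 10*11/2 = 55 unique entries.
Total dim = 10 + 55 = 65.

65


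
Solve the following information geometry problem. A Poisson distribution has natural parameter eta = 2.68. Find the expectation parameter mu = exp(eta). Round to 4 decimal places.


Expectation parameter for Poisson exponential family:
mu = exp(eta).
eta = 2.68.
mu = exp(2.68) = 14.5851

14.5851


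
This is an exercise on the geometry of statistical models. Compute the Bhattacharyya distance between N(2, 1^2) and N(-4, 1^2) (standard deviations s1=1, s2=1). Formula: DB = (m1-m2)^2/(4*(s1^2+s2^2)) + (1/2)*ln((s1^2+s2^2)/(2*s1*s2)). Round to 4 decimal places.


Bhattacharyya distance between two Gaussians:
DB = (m1-m2)^2/(4*(s1^2+s2^2)) + (1/2)*ln((s1^2+s2^2)/(2*s1*s2)).
(m1-m2)^2 = (6)^2 = 36.
s1^2+s2^2 = 1 + 1 = 2.
term1 = 36/8 = 4.5.
term2 = 0.5*ln(2/2.0) = 0.0.
DB = 4.5 + 0.0 = 4.5000

4.5000


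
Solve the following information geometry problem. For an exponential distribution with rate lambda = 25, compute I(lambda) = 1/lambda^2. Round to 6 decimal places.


Fisher information for exponential: I(lambda) = 1/lambda^2.
lambda = 25, lambda^2 = 625.
I = 1/625 = 0.001600

0.001600


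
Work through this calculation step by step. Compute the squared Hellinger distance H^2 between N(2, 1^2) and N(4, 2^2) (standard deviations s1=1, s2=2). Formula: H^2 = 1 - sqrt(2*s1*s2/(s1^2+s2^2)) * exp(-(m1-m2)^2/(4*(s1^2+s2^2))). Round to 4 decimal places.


Squared Hellinger distance for Gaussians:
H^2 = 1 - sqrt(2*s1*s2/(s1^2+s2^2)) * exp(-(m1-m2)^2/(4*(s1^2+s2^2))).
s1^2 = 1, s2^2 = 4, s1^2+s2^2 = 5.
sqrt(2*1*2/(5)) = 0.894427.
(m1-m2)^2 = (-2)^2 = 4.
exp(-4/(4*5)) = exp(-0.2) = 0.818731.
H^2 = 1 - 0.894427*0.818731 = 0.2677

0.2677


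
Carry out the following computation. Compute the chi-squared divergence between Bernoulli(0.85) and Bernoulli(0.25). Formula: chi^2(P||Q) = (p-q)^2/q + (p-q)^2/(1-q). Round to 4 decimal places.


Chi-squared divergence between Bernoulli distributions:
chi^2 = (p-q)^2/q + (p-q)^2/(1-q).
p = 0.85, q = 0.25, p-q = 0.6.
(p-q)^2 = 0.36.
term1 = 0.36/0.25 = 1.44.
term2 = 0.36/0.75 = 0.48.
chi^2 = 1.44 + 0.48 = 1.9200

1.9200


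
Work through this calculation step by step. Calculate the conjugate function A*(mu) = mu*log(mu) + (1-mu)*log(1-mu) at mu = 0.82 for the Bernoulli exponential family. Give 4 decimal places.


Legendre transform for Bernoulli:
A*(mu) = mu*log(mu) + (1-mu)*log(1-mu).
mu = 0.82, 1-mu = 0.18.
mu*log(mu) = 0.82*log(0.82) = -0.16273.
(1-mu)*log(1-mu) = 0.18*log(0.18) = -0.308664.
A* = -0.16273 + -0.308664 = -0.4714

-0.4714


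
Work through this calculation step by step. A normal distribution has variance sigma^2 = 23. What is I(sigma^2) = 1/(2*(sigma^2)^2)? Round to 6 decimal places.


Fisher information for variance: I(sigma^2) = 1/(2*sigma^4).
sigma^2 = 23, so sigma^4 = 529.
I = 1/(2*529) = 1/1058 = 0.000945

0.000945


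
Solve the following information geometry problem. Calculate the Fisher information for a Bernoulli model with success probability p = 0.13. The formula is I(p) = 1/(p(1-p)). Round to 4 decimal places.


For Bernoulli(p), Fisher information is I(p) = 1/(p*(1-p)).
p = 0.13, 1-p = 0.87.
p*(1-p) = 0.1131.
I(p) = 1/0.1131 = 8.8417

8.8417


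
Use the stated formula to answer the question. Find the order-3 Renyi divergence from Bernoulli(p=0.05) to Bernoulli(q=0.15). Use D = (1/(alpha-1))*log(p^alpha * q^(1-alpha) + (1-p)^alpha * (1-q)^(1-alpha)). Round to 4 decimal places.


Renyi divergence of order alpha between Bernoulli distributions:
D = (1/(alpha-1))*log(p^alpha * q^(1-alpha) + (1-p)^alpha * (1-q)^(1-alpha)).
alpha = 3, p = 0.05, q = 0.15.
p^alpha * q^(1-alpha) = 0.05^3 * 0.15^-2 = 0.005556.
(1-p)^alpha * (1-q)^(1-alpha) = 0.95^3 * 0.85^-2 = 1.186678.
sum = 0.005556 + 1.186678 = 1.192234.
D = (1/2)*log(1.192234) = 0.0879

0.0879


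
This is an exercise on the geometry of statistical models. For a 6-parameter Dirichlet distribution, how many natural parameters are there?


Exponential family dimension calculation:
Dirichlet with 6 components has 6 natural parameters.

6


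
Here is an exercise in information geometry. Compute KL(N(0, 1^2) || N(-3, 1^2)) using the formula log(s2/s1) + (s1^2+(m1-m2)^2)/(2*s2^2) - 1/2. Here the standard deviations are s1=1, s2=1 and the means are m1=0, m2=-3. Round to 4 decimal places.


KL divergence between normal distributions:
KL = log(s2/s1) + (s1^2 + (m1-m2)^2)/(2*s2^2) - 1/2.
log(1/1) = 0.0.
(1^2 + (0--3)^2)/(2*1^2) = (1 + 9)/2 = 5.0.
KL = 0.0 + 5.0 - 0.5 = 4.5000

4.5000


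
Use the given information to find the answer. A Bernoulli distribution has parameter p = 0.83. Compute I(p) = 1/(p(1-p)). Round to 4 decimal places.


For Bernoulli(p), Fisher information is I(p) = 1/(p*(1-p)).
p = 0.83, 1-p = 0.17.
p*(1-p) = 0.1411.
I(p) = 1/0.1411 = 7.0872

7.0872


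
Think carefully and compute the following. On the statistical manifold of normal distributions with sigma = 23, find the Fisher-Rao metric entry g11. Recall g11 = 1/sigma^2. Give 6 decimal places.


For the 2-parameter normal family, the Fisher metric has:
  g11 = 1/sigma^2, g22 = 2/sigma^2.
sigma = 23, sigma^2 = 529.
g11 = 0.001890

0.001890


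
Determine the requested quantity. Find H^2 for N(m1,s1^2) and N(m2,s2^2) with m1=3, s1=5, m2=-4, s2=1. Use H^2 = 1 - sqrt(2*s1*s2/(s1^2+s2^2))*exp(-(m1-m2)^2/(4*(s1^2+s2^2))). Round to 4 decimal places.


Squared Hellinger distance for Gaussians:
H^2 = 1 - sqrt(2*s1*s2/(s1^2+s2^2)) * exp(-(m1-m2)^2/(4*(s1^2+s2^2))).
s1^2 = 25, s2^2 = 1, s1^2+s2^2 = 26.
sqrt(2*5*1/(26)) = 0.620174.
(m1-m2)^2 = (7)^2 = 49.
exp(-49/(4*26)) = exp(-0.471154) = 0.624282.
H^2 = 1 - 0.620174*0.624282 = 0.6128

0.6128


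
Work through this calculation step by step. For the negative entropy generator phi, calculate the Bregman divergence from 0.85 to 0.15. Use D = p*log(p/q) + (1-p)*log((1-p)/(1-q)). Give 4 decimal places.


Bregman divergence with negative entropy generator:
D = p*log(p/q) + (1-p)*log((1-p)/(1-q)).
p = 0.85, q = 0.15.
p*log(p/q) = 0.85*log(0.85/0.15) = 1.474411.
(1-p)*log((1-p)/(1-q)) = 0.15*log(0.15/0.85) = -0.26019.
D = 1.474411 + -0.26019 = 1.2142

1.2142


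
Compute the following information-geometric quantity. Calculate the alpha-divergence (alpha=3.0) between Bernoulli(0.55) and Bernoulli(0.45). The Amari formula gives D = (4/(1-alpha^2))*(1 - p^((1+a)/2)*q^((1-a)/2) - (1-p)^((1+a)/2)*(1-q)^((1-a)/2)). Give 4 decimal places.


Amari alpha-divergence:
D = (4/(1-alpha^2))*(1 - p^((1+a)/2)*q^((1-a)/2) - (1-p)^((1+a)/2)*(1-q)^((1-a)/2)).
alpha = 3.0, p = 0.55, q = 0.45.
e1 = (1+alpha)/2 = 2.0, e2 = (1-alpha)/2 = -1.0.
t1 = p^e1 * q^e2 = 0.55^2.0 * 0.45^-1.0 = 0.672222.
t2 = (1-p)^e1 * (1-q)^e2 = 0.45^2.0 * 0.55^-1.0 = 0.368182.
4/(1-alpha^2) = -0.5.
D = -0.5*(1 - 0.672222 - 0.368182) = 0.0202

0.0202


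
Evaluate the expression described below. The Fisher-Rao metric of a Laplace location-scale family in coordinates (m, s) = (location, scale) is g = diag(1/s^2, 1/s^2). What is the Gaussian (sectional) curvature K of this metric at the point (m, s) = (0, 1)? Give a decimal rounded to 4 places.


The metric has the form g = (A dm^2 + B ds^2)/s^2 with A = 1, B = 1.
Substitute u = sqrt(A/B)*m: g = B*(du^2 + ds^2)/s^2, i.e. B times the
Poincare upper half-plane metric, which has constant Gaussian curvature -1.
Scaling a 2D metric by a constant c divides the Gaussian curvature by c,
so K = -1/B = -1/(1) = -1.0000 everywhere (the point (m, s) = (0, 1) is irrelevant:
the curvature is constant).
The requested Gaussian curvature is K = -1.0000.

-1.0000


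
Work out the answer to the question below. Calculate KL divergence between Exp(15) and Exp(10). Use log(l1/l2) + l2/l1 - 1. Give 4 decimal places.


KL divergence for exponential family:
KL = log(l1/l2) + l2/l1 - 1.
log(15/10) = 0.405465.
10/15 = 0.666667.
KL = 0.405465 + 0.666667 - 1 = 0.0721

0.0721


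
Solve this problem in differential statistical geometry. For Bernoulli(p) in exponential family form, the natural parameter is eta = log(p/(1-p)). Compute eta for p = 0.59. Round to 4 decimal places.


Natural parameter for Bernoulli: eta = log(p/(1-p)).
p = 0.59, 1-p = 0.41.
p/(1-p) = 1.439024.
eta = log(1.439024) = 0.3640

0.3640


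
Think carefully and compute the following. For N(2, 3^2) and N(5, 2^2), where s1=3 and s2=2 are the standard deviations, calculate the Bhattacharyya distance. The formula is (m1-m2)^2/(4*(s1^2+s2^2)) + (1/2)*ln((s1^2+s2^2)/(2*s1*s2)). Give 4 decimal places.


Bhattacharyya distance between two Gaussians:
DB = (m1-m2)^2/(4*(s1^2+s2^2)) + (1/2)*ln((s1^2+s2^2)/(2*s1*s2)).
(m1-m2)^2 = (-3)^2 = 9.
s1^2+s2^2 = 9 + 4 = 13.
term1 = 9/52 = 0.173077.
term2 = 0.5*ln(13/12.0) = 0.040021.
DB = 0.173077 + 0.040021 = 0.2131

0.2131


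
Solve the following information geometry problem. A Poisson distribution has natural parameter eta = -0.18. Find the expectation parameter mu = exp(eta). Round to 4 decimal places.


Expectation parameter for Poisson exponential family:
mu = exp(eta).
eta = -0.18.
mu = exp(-0.18) = 0.8353

0.8353


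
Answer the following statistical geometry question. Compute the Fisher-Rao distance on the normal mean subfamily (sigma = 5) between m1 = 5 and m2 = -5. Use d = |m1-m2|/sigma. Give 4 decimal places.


On the fixed-variance normal subfamily, geodesic distance = |m1-m2|/sigma.
|5 - -5| = 10.
sigma = 5.
d = 10/5 = 2.0000

2.0000


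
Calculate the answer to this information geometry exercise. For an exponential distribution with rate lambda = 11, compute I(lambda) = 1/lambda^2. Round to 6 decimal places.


Fisher information for exponential: I(lambda) = 1/lambda^2.
lambda = 11, lambda^2 = 121.
I = 1/121 = 0.008264

0.008264


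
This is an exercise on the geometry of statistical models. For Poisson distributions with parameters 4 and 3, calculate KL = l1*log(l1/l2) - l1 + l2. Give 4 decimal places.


KL divergence for Poisson:
KL = l1*log(l1/l2) - l1 + l2.
l1 = 4, l2 = 3.
log(4/3) = 0.287682.
l1*log(l1/l2) = 4 * 0.287682 = 1.150728.
KL = 1.150728 - 4 + 3 = 0.1507

0.1507


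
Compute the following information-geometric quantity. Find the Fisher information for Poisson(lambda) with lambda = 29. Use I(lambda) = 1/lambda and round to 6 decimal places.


Fisher information for Poisson: I(lambda) = 1/lambda.
lambda = 29.
I(lambda) = 1/29 = 0.034483

0.034483


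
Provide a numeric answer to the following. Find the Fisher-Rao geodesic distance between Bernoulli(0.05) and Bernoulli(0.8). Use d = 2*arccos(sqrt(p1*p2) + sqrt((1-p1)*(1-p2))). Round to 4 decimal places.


Geodesic distance on Bernoulli manifold:
d(p1,p2) = 2*arccos(sqrt(p1*p2) + sqrt((1-p1)*(1-p2))).
sqrt(p1*p2) = sqrt(0.05*0.8) = 0.2.
sqrt((1-p1)*(1-p2)) = sqrt(0.95*0.2) = 0.43589.
arg = 0.2 + 0.43589 = 0.63589.
d = 2*arccos(0.63589) = 1.7633

1.7633


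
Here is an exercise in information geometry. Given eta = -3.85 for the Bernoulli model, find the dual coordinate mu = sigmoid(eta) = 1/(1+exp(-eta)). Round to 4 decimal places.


Dual coordinate (expectation parameter) for Bernoulli:
mu = 1/(1+exp(-eta)).
eta = -3.85.
exp(-eta) = exp(3.85) = 46.993063.
mu = 1/(1+46.993063) = 0.0208

0.0208


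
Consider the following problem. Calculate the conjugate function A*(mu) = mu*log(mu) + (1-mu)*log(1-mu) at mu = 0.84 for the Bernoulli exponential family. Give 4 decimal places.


Legendre transform for Bernoulli:
A*(mu) = mu*log(mu) + (1-mu)*log(1-mu).
mu = 0.84, 1-mu = 0.16.
mu*log(mu) = 0.84*log(0.84) = -0.146457.
(1-mu)*log(1-mu) = 0.16*log(0.16) = -0.293213.
A* = -0.146457 + -0.293213 = -0.4397

-0.4397


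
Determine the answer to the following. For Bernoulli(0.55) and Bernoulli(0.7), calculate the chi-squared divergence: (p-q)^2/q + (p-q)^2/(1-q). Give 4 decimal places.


Chi-squared divergence between Bernoulli distributions:
chi^2 = (p-q)^2/q + (p-q)^2/(1-q).
p = 0.55, q = 0.7, p-q = -0.15.
(p-q)^2 = 0.0225.
term1 = 0.0225/0.7 = 0.032143.
term2 = 0.0225/0.3 = 0.075.
chi^2 = 0.032143 + 0.075 = 0.1071

0.1071


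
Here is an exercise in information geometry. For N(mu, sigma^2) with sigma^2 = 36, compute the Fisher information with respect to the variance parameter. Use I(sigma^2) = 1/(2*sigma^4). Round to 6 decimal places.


Fisher information for variance: I(sigma^2) = 1/(2*sigma^4).
sigma^2 = 36, so sigma^4 = 1296.
I = 1/(2*1296) = 1/2592 = 0.000386

0.000386


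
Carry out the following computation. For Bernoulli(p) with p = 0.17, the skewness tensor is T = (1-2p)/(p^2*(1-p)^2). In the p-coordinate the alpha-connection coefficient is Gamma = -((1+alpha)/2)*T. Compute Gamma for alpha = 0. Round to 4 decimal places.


Skewness (Amari-Chentsov) tensor: T = (1-2p)/(p^2*(1-p)^2).
p = 0.17, 1-2p = 0.66, p^2 = 0.0289, (1-p)^2 = 0.6889.
T = 0.66/(0.0289 * 0.6889) = 33.150487.
In the p-coordinate, Gamma^(alpha) = Gamma^(0) - (alpha/2)*T with Gamma^(0) = (1/2)*g'(p) = -T/2,
so Gamma^(alpha) = -((1+alpha)/2)*T.
alpha = 0, -(1+alpha)/2 = -0.5.
Gamma = -0.5 * 33.150487 = -16.5752

-16.5752


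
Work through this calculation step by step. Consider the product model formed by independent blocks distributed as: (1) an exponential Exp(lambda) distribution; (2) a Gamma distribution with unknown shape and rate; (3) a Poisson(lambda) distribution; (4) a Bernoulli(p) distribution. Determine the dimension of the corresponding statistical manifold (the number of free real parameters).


The dimension of a statistical manifold equals the number of free
(independent) real parameters of the model. For a product of independent
blocks the parameter counts add.
- exponential (lambda): 1.
- Gamma (shape, rate): 2.
- Poisson (lambda): 1.
- Bernoulli (p): 1.
Total = 1 + 2 + 1 + 1 = 5.
Dimension = 5

5


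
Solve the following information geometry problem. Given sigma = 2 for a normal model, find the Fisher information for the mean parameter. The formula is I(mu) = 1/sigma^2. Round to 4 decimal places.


The Fisher information for the mean of a normal distribution is I(mu) = 1/sigma^2.
sigma = 2, so sigma^2 = 4.
I(mu) = 1/4 = 0.2500

0.2500


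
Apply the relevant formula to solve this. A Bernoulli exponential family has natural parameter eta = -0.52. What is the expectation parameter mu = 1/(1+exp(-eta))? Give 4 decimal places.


Dual coordinate (expectation parameter) for Bernoulli:
mu = 1/(1+exp(-eta)).
eta = -0.52.
exp(-eta) = exp(0.52) = 1.682028.
mu = 1/(1+1.682028) = 0.3729

0.3729


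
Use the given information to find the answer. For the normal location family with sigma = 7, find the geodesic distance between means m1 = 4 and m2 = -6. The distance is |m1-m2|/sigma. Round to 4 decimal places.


On the fixed-variance normal subfamily, geodesic distance = |m1-m2|/sigma.
|4 - -6| = 10.
sigma = 7.
d = 10/7 = 1.4286

1.4286


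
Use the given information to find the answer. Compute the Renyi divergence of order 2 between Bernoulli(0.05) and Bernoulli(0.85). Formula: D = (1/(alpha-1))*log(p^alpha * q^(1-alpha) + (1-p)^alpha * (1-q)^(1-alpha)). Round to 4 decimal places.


Renyi divergence of order alpha between Bernoulli distributions:
D = (1/(alpha-1))*log(p^alpha * q^(1-alpha) + (1-p)^alpha * (1-q)^(1-alpha)).
alpha = 2, p = 0.05, q = 0.85.
p^alpha * q^(1-alpha) = 0.05^2 * 0.85^-1 = 0.002941.
(1-p)^alpha * (1-q)^(1-alpha) = 0.95^2 * 0.15^-1 = 6.016667.
sum = 0.002941 + 6.016667 = 6.019608.
D = (1/1)*log(6.019608) = 1.7950

1.7950


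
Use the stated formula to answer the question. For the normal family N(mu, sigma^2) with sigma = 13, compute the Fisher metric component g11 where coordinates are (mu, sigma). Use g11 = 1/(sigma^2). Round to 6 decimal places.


For the 2-parameter normal family, the Fisher metric has:
  g11 = 1/sigma^2, g22 = 2/sigma^2.
sigma = 13, sigma^2 = 169.
g11 = 0.005917

0.005917


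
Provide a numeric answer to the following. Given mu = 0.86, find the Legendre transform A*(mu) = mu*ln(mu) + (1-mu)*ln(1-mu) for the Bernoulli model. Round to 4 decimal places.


Legendre transform for Bernoulli:
A*(mu) = mu*log(mu) + (1-mu)*log(1-mu).
mu = 0.86, 1-mu = 0.14.
mu*log(mu) = 0.86*log(0.86) = -0.129708.
(1-mu)*log(1-mu) = 0.14*log(0.14) = -0.275256.
A* = -0.129708 + -0.275256 = -0.4050

-0.4050


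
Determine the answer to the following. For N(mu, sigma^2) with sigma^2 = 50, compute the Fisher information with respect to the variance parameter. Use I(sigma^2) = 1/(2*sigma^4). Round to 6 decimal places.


Fisher information for variance: I(sigma^2) = 1/(2*sigma^4).
sigma^2 = 50, so sigma^4 = 2500.
I = 1/(2*2500) = 1/5000 = 0.000200

0.000200


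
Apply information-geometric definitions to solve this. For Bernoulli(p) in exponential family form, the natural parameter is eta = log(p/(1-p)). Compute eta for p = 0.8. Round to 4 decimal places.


Natural parameter for Bernoulli: eta = log(p/(1-p)).
p = 0.8, 1-p = 0.2.
p/(1-p) = 4.0.
eta = log(4.0) = 1.3863

1.3863


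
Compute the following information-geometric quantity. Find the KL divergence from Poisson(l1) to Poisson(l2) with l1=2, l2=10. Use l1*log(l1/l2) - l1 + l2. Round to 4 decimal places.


KL divergence for Poisson:
KL = l1*log(l1/l2) - l1 + l2.
l1 = 2, l2 = 10.
log(2/10) = -1.609438.
l1*log(l1/l2) = 2 * -1.609438 = -3.218876.
KL = -3.218876 - 2 + 10 = 4.7811

4.7811


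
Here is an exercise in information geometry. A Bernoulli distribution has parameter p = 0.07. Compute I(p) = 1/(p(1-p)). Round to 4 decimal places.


For Bernoulli(p), Fisher information is I(p) = 1/(p*(1-p)).
p = 0.07, 1-p = 0.93.
p*(1-p) = 0.0651.
I(p) = 1/0.0651 = 15.3610

15.3610


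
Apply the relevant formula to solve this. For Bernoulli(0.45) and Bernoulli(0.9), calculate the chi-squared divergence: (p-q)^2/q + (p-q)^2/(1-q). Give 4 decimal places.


Chi-squared divergence between Bernoulli distributions:
chi^2 = (p-q)^2/q + (p-q)^2/(1-q).
p = 0.45, q = 0.9, p-q = -0.45.
(p-q)^2 = 0.2025.
term1 = 0.2025/0.9 = 0.225.
term2 = 0.2025/0.1 = 2.025.
chi^2 = 0.225 + 2.025 = 2.2500

2.2500


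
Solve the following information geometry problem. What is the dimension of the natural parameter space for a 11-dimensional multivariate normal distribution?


Exponential family dimension calculation:
For 11-dim MVN: mean has 11 params, covariance has 11*12/2 = 66 unique entries.
Total dim = 11 + 66 = 77.

77


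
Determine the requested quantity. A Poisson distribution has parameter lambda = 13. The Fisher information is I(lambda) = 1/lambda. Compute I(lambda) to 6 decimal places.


Fisher information for Poisson: I(lambda) = 1/lambda.
lambda = 13.
I(lambda) = 1/13 = 0.076923

0.076923


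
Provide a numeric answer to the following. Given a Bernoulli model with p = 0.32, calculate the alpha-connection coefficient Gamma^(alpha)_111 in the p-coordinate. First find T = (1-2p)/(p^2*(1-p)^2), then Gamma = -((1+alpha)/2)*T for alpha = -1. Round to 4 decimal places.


Skewness (Amari-Chentsov) tensor: T = (1-2p)/(p^2*(1-p)^2).
p = 0.32, 1-2p = 0.36, p^2 = 0.1024, (1-p)^2 = 0.4624.
T = 0.36/(0.1024 * 0.4624) = 7.602995.
In the p-coordinate, Gamma^(alpha) = Gamma^(0) - (alpha/2)*T with Gamma^(0) = (1/2)*g'(p) = -T/2,
so Gamma^(alpha) = -((1+alpha)/2)*T.
alpha = -1, -(1+alpha)/2 = 0.0.
Gamma = 0.0 * 7.602995 = 0.0000

0.0000


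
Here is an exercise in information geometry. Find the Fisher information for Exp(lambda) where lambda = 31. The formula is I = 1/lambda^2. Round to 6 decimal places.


Fisher information for exponential: I(lambda) = 1/lambda^2.
lambda = 31, lambda^2 = 961.
I = 1/961 = 0.001041

0.001041


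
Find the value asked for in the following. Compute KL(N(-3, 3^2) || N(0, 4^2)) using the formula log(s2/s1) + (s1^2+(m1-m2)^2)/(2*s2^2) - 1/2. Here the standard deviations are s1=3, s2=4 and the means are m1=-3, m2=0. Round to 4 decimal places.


KL divergence between normal distributions:
KL = log(s2/s1) + (s1^2 + (m1-m2)^2)/(2*s2^2) - 1/2.
log(4/3) = 0.287682.
(3^2 + (-3-0)^2)/(2*4^2) = (9 + 9)/32 = 0.5625.
KL = 0.287682 + 0.5625 - 0.5 = 0.3502

0.3502


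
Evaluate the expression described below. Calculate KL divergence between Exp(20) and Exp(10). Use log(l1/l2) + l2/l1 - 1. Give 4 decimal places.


KL divergence for exponential family:
KL = log(l1/l2) + l2/l1 - 1.
log(20/10) = 0.693147.
10/20 = 0.5.
KL = 0.693147 + 0.5 - 1 = 0.1931

0.1931


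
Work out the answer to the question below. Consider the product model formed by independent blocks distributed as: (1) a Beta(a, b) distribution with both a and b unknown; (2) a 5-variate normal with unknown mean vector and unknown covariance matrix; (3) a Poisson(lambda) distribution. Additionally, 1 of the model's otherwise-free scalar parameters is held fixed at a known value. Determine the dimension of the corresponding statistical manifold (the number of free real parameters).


The dimension of a statistical manifold equals the number of free
(independent) real parameters of the model. For a product of independent
blocks the parameter counts add.
- Beta (a, b): 2.
- 5-variate normal: 5 (mean) + 5*6/2 = 15 (symmetric covariance) = 20.
- Poisson (lambda): 1.
Total = 2 + 20 + 1 = 23.
1 parameter(s) fixed at known values: 23 - 1 = 22.
Dimension = 22

22


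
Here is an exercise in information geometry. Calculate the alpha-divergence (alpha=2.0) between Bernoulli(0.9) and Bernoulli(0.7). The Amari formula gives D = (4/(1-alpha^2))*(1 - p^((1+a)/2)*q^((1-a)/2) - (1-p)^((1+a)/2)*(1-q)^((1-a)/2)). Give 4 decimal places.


Amari alpha-divergence:
D = (4/(1-alpha^2))*(1 - p^((1+a)/2)*q^((1-a)/2) - (1-p)^((1+a)/2)*(1-q)^((1-a)/2)).
alpha = 2.0, p = 0.9, q = 0.7.
e1 = (1+alpha)/2 = 1.5, e2 = (1-alpha)/2 = -0.5.
t1 = p^e1 * q^e2 = 0.9^1.5 * 0.7^-0.5 = 1.020504.
t2 = (1-p)^e1 * (1-q)^e2 = 0.1^1.5 * 0.3^-0.5 = 0.057735.
4/(1-alpha^2) = -1.333333.
D = -1.333333*(1 - 1.020504 - 0.057735) = 0.1043

0.1043


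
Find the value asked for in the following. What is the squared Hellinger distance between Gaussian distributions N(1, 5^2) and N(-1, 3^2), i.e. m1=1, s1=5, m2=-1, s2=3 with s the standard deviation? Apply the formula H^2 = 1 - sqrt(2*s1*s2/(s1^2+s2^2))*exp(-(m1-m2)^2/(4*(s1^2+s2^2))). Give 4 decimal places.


Squared Hellinger distance for Gaussians:
H^2 = 1 - sqrt(2*s1*s2/(s1^2+s2^2)) * exp(-(m1-m2)^2/(4*(s1^2+s2^2))).
s1^2 = 25, s2^2 = 9, s1^2+s2^2 = 34.
sqrt(2*5*3/(34)) = 0.939336.
(m1-m2)^2 = (2)^2 = 4.
exp(-4/(4*34)) = exp(-0.029412) = 0.971017.
H^2 = 1 - 0.939336*0.971017 = 0.0879

0.0879
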